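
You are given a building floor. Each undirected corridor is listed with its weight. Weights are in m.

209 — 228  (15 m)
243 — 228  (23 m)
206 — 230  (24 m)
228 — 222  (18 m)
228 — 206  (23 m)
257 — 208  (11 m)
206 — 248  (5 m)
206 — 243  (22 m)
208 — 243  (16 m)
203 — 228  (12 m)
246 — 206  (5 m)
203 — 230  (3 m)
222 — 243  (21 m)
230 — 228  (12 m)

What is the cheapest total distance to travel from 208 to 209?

54 m

Enumerating some paths:
208–243–228–209: 16+23+15 = 54
208–243–222–228–209: 16+21+18+15 = 70
The minimum is 54 m via 208–243–228–209.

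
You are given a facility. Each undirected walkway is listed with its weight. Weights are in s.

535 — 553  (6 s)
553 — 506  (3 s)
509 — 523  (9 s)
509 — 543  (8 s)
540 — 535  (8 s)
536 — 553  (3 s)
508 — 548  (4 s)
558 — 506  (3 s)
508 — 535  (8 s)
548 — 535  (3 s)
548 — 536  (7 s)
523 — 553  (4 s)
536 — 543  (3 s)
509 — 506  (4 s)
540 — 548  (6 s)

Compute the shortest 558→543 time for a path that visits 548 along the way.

25 s

Best 558 to 548: 558–506–553–535–548 costing 15
Best 548 to 543: 548–536–543 costing 10
Total via 548: 15 + 10 = 25 s.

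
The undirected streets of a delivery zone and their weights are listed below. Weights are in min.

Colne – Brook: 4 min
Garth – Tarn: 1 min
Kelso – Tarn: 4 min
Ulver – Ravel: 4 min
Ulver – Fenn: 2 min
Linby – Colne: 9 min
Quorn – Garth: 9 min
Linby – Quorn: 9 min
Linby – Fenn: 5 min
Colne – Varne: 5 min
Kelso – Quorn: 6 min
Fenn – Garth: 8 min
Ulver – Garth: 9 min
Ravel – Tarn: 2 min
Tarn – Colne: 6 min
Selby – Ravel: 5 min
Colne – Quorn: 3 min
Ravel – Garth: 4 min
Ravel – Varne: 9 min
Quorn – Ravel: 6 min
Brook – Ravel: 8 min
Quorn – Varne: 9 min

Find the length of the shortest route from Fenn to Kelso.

Enumerating some paths:
Fenn - Garth - Tarn - Kelso: 8+1+4 = 13
Fenn - Ulver - Ravel - Tarn - Kelso: 2+4+2+4 = 12
Fenn - Ulver - Ravel - Garth - Tarn - Kelso: 2+4+4+1+4 = 15
Fenn - Ulver - Garth - Tarn - Kelso: 2+9+1+4 = 16
The minimum is 12 min via Fenn - Ulver - Ravel - Tarn - Kelso.

12 min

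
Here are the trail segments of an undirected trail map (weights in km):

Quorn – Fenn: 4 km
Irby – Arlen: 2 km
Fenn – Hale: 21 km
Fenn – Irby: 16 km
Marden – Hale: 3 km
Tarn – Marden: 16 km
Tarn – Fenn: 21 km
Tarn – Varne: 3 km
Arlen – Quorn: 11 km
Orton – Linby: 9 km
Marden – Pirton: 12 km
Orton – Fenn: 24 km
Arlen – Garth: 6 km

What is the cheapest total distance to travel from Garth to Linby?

Running Dijkstra from Garth:
Garth: 0
Arlen: 6  (via Garth)
Irby: 8  (via Arlen)
Quorn: 17  (via Arlen)
Fenn: 21  (via Quorn)
Tarn: 42  (via Fenn)
Hale: 42  (via Fenn)
Marden: 45  (via Hale)
Varne: 45  (via Tarn)
Orton: 45  (via Fenn)
Linby: 54  (via Orton)
Shortest route: Garth–Arlen–Quorn–Fenn–Orton–Linby = 54 km.

54 km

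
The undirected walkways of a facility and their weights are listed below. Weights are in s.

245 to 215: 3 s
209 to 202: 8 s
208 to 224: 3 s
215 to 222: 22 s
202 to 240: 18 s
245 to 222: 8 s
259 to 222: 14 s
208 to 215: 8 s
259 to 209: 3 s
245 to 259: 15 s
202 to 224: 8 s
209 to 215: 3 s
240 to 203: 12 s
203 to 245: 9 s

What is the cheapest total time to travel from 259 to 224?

17 s

Candidate routes:
259 → 209 → 215 → 208 → 224: 3+3+8+3 = 17
259 → 209 → 202 → 224: 3+8+8 = 19
Cheapest is 259 → 209 → 215 → 208 → 224 at 17 s.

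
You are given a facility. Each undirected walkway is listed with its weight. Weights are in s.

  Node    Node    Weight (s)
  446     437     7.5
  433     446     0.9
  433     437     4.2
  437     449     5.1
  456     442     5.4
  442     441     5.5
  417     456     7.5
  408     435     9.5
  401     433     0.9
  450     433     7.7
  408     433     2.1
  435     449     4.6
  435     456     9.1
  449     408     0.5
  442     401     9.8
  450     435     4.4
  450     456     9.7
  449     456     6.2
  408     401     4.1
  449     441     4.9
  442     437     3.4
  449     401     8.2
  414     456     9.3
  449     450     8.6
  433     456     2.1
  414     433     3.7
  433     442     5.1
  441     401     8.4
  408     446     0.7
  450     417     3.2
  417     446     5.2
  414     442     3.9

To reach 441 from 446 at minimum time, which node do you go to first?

408

Compare a few routes:
446–433–408–449–441: 0.9+2.1+0.5+4.9 = 8.4
446–408–449–441: 0.7+0.5+4.9 = 6.1
Cheapest is 446–408–449–441 at 6.1 s.
So from 446 the first move is to 408.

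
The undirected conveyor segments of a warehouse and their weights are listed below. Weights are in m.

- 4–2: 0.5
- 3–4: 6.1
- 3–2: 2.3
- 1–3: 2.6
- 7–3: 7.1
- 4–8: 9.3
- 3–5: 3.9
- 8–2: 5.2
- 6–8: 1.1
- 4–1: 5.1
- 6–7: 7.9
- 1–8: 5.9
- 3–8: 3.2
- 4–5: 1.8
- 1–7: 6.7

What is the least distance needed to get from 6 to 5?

Enumerating some paths:
6 → 8 → 3 → 5: 1.1+3.2+3.9 = 8.2
6 → 8 → 2 → 4 → 5: 1.1+5.2+0.5+1.8 = 8.6
6 → 8 → 3 → 2 → 4 → 5: 1.1+3.2+2.3+0.5+1.8 = 8.9
6 → 8 → 4 → 5: 1.1+9.3+1.8 = 12.2
Cheapest is 6 → 8 → 3 → 5 at 8.2 m.

8.2 m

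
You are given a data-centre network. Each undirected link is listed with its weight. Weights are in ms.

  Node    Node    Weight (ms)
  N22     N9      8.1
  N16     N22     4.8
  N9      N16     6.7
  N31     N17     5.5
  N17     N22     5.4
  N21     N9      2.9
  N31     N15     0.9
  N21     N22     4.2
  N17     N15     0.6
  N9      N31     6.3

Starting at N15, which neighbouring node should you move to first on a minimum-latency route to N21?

N31

Candidate routes:
N15–N17–N22–N21: 0.6+5.4+4.2 = 10.2
N15–N17–N31–N9–N21: 0.6+5.5+6.3+2.9 = 15.3
N15–N31–N9–N21: 0.9+6.3+2.9 = 10.1
Cheapest is N15–N31–N9–N21 at 10.1 ms.
So from N15 the first move is to N31.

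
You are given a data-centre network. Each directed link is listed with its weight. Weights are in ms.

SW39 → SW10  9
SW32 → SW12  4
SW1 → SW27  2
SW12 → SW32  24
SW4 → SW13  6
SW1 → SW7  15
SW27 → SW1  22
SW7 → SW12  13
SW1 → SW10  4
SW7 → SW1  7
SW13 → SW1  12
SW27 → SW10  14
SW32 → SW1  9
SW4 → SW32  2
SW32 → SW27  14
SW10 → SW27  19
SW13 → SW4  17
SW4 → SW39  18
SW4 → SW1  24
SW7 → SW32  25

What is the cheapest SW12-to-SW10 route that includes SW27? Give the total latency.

49 ms

Shortest SW12→SW27: SW12–SW32–SW1–SW27 = 35
Best SW27 to SW10: SW27–SW10 costing 14
Total via SW27: 35 + 14 = 49 ms.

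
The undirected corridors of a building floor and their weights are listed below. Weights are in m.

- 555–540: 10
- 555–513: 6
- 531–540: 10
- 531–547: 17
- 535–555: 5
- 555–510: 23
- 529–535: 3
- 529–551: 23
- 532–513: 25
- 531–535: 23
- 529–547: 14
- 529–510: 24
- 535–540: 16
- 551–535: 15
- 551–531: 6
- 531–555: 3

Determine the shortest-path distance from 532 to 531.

Running Dijkstra from 532:
532: 0
513: 25  (via 532)
555: 31  (via 513)
531: 34  (via 555)
Shortest route: 532 → 513 → 555 → 531 = 34 m.

34 m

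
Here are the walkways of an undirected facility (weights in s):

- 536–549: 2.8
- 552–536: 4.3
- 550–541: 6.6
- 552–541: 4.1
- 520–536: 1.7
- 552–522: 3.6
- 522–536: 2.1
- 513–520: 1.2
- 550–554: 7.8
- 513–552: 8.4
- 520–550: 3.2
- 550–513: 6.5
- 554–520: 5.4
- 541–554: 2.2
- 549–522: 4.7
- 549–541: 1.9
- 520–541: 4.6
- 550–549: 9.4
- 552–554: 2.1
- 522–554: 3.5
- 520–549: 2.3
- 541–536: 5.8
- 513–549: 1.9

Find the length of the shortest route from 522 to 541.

5.7 s

Compare a few routes:
522 - 549 - 541: 4.7+1.9 = 6.6
522 - 554 - 541: 3.5+2.2 = 5.7
The minimum is 5.7 s via 522 - 554 - 541.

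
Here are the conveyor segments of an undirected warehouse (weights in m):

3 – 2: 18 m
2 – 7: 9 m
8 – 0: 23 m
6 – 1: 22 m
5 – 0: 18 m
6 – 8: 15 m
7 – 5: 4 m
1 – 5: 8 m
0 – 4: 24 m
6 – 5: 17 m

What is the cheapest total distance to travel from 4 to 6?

59 m

Shortest distances from 4:
4: 0
0: 24  (via 4)
5: 42  (via 0)
7: 46  (via 5)
8: 47  (via 0)
1: 50  (via 5)
2: 55  (via 7)
6: 59  (via 5)
Shortest route: 4–0–5–6 = 59 m.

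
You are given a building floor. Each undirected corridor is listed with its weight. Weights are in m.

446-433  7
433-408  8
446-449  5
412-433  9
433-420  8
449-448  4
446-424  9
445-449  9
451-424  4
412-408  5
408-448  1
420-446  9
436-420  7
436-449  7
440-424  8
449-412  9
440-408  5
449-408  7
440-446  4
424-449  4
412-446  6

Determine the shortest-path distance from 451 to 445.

17 m

Running Dijkstra from 451:
451: 0
424: 4  (via 451)
449: 8  (via 424)
440: 12  (via 424)
448: 12  (via 449)
446: 13  (via 424)
408: 13  (via 448)
436: 15  (via 449)
445: 17  (via 449)
Shortest route: 451 → 424 → 449 → 445 = 17 m.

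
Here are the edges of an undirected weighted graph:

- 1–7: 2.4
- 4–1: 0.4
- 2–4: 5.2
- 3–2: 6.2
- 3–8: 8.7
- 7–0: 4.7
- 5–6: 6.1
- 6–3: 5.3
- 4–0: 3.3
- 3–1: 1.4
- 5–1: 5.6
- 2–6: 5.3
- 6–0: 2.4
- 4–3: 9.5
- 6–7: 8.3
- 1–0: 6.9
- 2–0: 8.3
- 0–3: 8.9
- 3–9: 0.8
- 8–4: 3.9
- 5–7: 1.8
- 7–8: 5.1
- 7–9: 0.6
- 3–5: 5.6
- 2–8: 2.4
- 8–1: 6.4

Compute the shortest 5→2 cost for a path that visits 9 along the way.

Shortest 5→9: 5–7–9 = 2.4
Best 9 to 2: 9–3–2 costing 7
Total via 9: 2.4 + 7 = 9.4.

9.4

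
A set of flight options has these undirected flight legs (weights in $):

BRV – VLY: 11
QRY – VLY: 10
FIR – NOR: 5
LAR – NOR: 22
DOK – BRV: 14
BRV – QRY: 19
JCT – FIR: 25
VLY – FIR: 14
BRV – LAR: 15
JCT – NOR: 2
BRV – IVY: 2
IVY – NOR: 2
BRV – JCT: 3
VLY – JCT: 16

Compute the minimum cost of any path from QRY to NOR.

Candidate routes:
QRY - VLY - BRV - JCT - NOR: 10+11+3+2 = 26
QRY - BRV - IVY - NOR: 19+2+2 = 23
QRY - BRV - JCT - NOR: 19+3+2 = 24
QRY - VLY - BRV - IVY - NOR: 10+11+2+2 = 25
The minimum is $23 via QRY - BRV - IVY - NOR.

$23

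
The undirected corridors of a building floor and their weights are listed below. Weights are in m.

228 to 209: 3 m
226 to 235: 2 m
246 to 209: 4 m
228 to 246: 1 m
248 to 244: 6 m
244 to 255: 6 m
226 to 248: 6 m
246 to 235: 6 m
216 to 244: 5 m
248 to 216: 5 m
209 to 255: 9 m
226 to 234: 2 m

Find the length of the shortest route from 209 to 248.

Running Dijkstra from 209:
209: 0
228: 3  (via 209)
246: 4  (via 209)
255: 9  (via 209)
235: 10  (via 246)
226: 12  (via 235)
234: 14  (via 226)
244: 15  (via 255)
248: 18  (via 226)
Shortest route: 209 → 246 → 235 → 226 → 248 = 18 m.

18 m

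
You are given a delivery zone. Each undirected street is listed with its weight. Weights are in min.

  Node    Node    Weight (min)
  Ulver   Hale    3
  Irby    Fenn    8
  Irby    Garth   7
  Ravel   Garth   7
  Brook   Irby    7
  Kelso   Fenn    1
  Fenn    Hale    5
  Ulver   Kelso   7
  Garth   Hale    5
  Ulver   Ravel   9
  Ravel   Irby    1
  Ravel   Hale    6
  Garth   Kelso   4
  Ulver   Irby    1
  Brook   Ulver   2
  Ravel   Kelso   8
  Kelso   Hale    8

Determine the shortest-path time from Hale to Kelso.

6 min

Enumerating some paths:
Hale - Fenn - Kelso: 5+1 = 6
Hale - Kelso: 8 = 8
Cheapest is Hale - Fenn - Kelso at 6 min.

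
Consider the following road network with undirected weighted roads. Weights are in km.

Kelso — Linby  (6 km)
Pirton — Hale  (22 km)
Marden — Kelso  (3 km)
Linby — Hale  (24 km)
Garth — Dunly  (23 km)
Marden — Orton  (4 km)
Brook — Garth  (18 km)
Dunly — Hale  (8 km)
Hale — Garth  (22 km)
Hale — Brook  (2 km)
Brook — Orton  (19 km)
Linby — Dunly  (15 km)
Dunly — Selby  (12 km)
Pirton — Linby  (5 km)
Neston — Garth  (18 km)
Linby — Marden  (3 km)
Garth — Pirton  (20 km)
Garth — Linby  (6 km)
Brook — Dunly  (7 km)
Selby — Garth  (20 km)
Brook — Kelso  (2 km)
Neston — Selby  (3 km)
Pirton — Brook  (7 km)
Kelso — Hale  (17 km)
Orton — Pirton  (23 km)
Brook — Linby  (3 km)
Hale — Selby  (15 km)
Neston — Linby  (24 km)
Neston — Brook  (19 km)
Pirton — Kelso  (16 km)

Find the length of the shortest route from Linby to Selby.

Shortest distances from Linby:
Linby: 0
Brook: 3  (via Linby)
Marden: 3  (via Linby)
Kelso: 5  (via Brook)
Hale: 5  (via Brook)
Pirton: 5  (via Linby)
Garth: 6  (via Linby)
Orton: 7  (via Marden)
Dunly: 10  (via Brook)
Selby: 20  (via Hale)
Shortest route: Linby → Brook → Hale → Selby = 20 km.

20 km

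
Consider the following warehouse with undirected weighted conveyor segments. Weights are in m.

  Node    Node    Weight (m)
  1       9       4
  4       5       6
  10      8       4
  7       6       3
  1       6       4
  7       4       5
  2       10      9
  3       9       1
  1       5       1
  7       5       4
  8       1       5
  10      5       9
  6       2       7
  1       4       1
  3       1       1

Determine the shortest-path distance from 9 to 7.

Settle nodes by increasing distance from 9:
9: 0
3: 1  (via 9)
1: 2  (via 3)
4: 3  (via 1)
5: 3  (via 1)
6: 6  (via 1)
7: 7  (via 5)
Shortest route: 9–3–1–5–7 = 7 m.

7 m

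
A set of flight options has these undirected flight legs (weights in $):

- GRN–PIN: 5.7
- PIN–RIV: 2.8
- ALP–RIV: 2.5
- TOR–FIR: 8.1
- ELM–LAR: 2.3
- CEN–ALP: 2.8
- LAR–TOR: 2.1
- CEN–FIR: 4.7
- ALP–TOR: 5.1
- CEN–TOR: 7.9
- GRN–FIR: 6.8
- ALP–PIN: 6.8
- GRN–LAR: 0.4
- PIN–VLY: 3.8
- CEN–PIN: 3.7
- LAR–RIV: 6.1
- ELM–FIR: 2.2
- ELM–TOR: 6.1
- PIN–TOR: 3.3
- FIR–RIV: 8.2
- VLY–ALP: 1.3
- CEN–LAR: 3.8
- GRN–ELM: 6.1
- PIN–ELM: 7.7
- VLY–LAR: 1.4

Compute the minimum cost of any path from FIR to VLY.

$5.9

Candidate routes:
FIR - CEN - ALP - VLY: 4.7+2.8+1.3 = 8.8
FIR - GRN - LAR - VLY: 6.8+0.4+1.4 = 8.6
FIR - ELM - LAR - VLY: 2.2+2.3+1.4 = 5.9
Cheapest is FIR - ELM - LAR - VLY at $5.9.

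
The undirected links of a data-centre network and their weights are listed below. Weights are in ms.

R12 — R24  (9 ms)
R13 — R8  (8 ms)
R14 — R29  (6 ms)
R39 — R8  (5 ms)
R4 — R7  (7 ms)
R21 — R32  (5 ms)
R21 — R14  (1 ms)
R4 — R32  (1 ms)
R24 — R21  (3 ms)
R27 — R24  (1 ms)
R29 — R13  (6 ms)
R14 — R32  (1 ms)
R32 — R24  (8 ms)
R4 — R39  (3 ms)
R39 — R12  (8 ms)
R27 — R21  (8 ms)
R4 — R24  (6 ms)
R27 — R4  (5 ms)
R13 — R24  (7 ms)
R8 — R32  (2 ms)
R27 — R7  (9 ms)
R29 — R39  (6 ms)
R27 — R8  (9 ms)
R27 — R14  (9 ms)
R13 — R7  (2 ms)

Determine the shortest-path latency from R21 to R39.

Compare a few routes:
R21 - R32 - R4 - R39: 5+1+3 = 9
R21 - R14 - R32 - R4 - R39: 1+1+1+3 = 6
The minimum is 6 ms via R21 - R14 - R32 - R4 - R39.

6 ms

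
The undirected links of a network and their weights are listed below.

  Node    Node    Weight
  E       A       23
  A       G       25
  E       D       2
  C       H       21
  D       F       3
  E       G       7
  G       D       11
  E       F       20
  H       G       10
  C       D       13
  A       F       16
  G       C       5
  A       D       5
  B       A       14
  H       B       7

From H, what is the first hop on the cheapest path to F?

Candidate routes:
H–G–E–D–F: 10+7+2+3 = 22
H–G–D–F: 10+11+3 = 24
Cheapest is H–G–E–D–F at 22.
So from H the first move is to G.

G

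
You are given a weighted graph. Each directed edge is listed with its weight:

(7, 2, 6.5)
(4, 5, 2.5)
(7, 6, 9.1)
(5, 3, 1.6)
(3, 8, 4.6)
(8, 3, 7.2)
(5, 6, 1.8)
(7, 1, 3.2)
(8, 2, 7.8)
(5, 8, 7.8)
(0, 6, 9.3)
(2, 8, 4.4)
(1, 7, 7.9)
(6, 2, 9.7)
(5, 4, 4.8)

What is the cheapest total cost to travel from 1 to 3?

Running Dijkstra from 1:
1: 0
7: 7.9  (via 1)
2: 14.4  (via 7)
6: 17  (via 7)
8: 18.8  (via 2)
3: 26  (via 8)
Shortest route: 1–7–2–8–3 = 26.

26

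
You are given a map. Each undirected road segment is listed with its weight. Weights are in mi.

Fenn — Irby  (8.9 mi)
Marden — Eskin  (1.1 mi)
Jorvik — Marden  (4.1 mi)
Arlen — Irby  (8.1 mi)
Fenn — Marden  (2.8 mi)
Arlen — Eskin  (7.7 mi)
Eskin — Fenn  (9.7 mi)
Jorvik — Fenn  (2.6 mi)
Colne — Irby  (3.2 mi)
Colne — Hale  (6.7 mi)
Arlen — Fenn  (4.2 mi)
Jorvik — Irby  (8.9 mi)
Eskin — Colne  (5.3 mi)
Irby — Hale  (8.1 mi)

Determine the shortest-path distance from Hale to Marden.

Enumerating some paths:
Hale → Irby → Colne → Eskin → Marden: 8.1+3.2+5.3+1.1 = 17.7
Hale → Colne → Eskin → Marden: 6.7+5.3+1.1 = 13.1
The minimum is 13.1 mi via Hale → Colne → Eskin → Marden.

13.1 mi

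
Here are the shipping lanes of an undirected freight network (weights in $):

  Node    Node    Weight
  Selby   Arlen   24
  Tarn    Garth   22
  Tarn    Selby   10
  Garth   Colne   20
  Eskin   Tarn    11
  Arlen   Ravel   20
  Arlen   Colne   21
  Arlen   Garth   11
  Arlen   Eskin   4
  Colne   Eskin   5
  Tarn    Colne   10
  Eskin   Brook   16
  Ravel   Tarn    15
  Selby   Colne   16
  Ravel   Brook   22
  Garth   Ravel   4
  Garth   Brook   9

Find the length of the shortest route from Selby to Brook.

$37

Settle nodes by increasing distance from Selby:
Selby: 0
Tarn: 10  (via Selby)
Colne: 16  (via Selby)
Eskin: 21  (via Tarn)
Arlen: 24  (via Selby)
Ravel: 25  (via Tarn)
Garth: 29  (via Ravel)
Brook: 37  (via Eskin)
Shortest route: Selby–Tarn–Eskin–Brook = $37.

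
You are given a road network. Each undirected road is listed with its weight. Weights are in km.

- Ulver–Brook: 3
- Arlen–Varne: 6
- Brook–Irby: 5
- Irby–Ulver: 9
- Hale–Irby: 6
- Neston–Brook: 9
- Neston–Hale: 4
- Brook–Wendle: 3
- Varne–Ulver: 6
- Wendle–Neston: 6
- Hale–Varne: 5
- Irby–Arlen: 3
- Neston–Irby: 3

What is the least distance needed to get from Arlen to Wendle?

11 km

Settle nodes by increasing distance from Arlen:
Arlen: 0
Irby: 3  (via Arlen)
Neston: 6  (via Irby)
Varne: 6  (via Arlen)
Brook: 8  (via Irby)
Hale: 9  (via Irby)
Wendle: 11  (via Brook)
Shortest route: Arlen → Irby → Brook → Wendle = 11 km.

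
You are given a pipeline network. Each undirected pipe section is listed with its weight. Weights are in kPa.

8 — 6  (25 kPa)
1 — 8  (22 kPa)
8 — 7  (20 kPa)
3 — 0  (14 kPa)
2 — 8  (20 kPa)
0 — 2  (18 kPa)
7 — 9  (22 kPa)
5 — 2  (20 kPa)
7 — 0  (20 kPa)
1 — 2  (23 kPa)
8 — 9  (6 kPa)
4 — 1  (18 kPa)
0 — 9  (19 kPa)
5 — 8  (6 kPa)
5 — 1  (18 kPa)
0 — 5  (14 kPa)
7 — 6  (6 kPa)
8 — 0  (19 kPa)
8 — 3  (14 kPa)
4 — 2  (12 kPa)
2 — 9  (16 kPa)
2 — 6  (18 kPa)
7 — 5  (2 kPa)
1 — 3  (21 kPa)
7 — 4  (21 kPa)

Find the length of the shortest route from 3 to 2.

Running Dijkstra from 3:
3: 0
0: 14  (via 3)
8: 14  (via 3)
5: 20  (via 8)
9: 20  (via 8)
1: 21  (via 3)
7: 22  (via 5)
6: 28  (via 7)
2: 32  (via 0)
Shortest route: 3–0–2 = 32 kPa.

32 kPa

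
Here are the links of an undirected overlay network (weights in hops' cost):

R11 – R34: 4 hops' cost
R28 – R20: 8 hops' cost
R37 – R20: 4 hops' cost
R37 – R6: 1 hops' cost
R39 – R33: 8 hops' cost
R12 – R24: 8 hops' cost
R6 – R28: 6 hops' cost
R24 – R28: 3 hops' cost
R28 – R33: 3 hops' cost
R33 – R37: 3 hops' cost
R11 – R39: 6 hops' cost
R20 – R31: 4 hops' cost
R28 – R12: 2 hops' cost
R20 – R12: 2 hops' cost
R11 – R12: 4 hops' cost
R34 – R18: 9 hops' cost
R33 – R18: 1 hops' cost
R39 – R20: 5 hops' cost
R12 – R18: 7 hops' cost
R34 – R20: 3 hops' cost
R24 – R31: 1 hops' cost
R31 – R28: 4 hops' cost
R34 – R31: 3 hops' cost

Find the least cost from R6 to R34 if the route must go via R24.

13 hops' cost

Best R6 to R24: R6 → R28 → R24 costing 9
Shortest R24→R34: R24 → R31 → R34 = 4
Total via R24: 9 + 4 = 13 hops' cost.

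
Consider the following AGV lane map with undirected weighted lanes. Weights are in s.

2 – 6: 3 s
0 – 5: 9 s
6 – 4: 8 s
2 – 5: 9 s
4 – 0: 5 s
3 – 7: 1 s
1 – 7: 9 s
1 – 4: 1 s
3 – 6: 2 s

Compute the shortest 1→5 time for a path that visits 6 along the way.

21 s

Shortest 1→6: 1 → 4 → 6 = 9
Best 6 to 5: 6 → 2 → 5 costing 12
Total via 6: 9 + 12 = 21 s.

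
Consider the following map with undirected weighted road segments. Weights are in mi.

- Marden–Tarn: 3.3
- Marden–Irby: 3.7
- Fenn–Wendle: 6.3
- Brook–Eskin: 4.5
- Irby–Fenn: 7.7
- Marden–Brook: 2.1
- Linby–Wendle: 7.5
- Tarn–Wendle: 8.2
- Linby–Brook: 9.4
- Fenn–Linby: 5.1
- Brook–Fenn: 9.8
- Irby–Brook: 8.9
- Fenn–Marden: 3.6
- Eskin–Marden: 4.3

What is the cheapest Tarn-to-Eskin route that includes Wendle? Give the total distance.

Best Tarn to Wendle: Tarn–Wendle costing 8.2
Shortest Wendle→Eskin: Wendle–Fenn–Marden–Eskin = 14.2
Total via Wendle: 8.2 + 14.2 = 22.4 mi.

22.4 mi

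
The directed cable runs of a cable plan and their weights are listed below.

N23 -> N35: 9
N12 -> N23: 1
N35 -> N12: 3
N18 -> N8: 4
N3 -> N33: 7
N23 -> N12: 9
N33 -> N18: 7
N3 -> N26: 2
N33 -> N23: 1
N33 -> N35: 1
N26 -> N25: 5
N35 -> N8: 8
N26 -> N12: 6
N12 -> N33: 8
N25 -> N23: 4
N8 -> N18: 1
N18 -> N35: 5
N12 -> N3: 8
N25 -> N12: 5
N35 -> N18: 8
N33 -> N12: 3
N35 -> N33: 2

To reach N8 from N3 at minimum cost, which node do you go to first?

N33

Compare a few routes:
N3 → N33 → N18 → N8: 7+7+4 = 18
N3 → N33 → N35 → N8: 7+1+8 = 16
Cheapest is N3 → N33 → N35 → N8 at 16.
So from N3 the first move is to N33.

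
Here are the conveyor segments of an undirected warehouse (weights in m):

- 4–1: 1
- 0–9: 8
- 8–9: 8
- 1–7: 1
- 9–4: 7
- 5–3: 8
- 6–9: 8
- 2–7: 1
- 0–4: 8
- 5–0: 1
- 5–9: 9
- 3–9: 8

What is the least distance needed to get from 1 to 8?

Candidate routes:
1 - 4 - 0 - 5 - 9 - 8: 1+8+1+9+8 = 27
1 - 4 - 9 - 8: 1+7+8 = 16
1 - 4 - 0 - 9 - 8: 1+8+8+8 = 25
Cheapest is 1 - 4 - 9 - 8 at 16 m.

16 m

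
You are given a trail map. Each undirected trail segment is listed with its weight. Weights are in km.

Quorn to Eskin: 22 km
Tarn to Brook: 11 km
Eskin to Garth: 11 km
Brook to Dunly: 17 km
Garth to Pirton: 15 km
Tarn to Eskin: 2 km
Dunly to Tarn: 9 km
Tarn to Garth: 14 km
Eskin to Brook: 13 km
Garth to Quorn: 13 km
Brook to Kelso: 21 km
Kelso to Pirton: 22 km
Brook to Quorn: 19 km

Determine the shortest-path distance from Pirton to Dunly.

Shortest distances from Pirton:
Pirton: 0
Garth: 15  (via Pirton)
Kelso: 22  (via Pirton)
Eskin: 26  (via Garth)
Quorn: 28  (via Garth)
Tarn: 28  (via Eskin)
Dunly: 37  (via Tarn)
Shortest route: Pirton–Garth–Eskin–Tarn–Dunly = 37 km.

37 km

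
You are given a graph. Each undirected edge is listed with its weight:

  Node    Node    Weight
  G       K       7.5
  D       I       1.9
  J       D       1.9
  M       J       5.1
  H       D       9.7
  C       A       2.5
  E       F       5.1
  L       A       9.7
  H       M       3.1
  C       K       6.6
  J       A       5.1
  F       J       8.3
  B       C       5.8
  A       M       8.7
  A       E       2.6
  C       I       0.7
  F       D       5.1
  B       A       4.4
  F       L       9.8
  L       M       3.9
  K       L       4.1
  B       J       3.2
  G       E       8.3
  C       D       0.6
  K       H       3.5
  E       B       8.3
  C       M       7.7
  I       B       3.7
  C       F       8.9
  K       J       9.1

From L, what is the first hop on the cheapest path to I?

Compare a few routes:
L → M → J → D → C → I: 3.9+5.1+1.9+0.6+0.7 = 12.2
L → K → C → I: 4.1+6.6+0.7 = 11.4
L → M → C → I: 3.9+7.7+0.7 = 12.3
The minimum is 11.4 via L → K → C → I.
So from L the first move is to K.

K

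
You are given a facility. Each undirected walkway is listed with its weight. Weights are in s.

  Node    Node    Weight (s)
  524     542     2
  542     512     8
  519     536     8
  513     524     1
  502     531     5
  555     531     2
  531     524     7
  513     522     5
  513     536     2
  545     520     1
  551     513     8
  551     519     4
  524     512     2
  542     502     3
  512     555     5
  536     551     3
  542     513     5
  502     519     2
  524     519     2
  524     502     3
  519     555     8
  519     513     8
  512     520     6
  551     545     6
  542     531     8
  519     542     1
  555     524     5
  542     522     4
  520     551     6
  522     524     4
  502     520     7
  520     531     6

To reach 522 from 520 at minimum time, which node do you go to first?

512

Enumerating some paths:
520 → 512 → 524 → 542 → 522: 6+2+2+4 = 14
520 → 512 → 524 → 522: 6+2+4 = 12
Cheapest is 520 → 512 → 524 → 522 at 12 s.
So from 520 the first move is to 512.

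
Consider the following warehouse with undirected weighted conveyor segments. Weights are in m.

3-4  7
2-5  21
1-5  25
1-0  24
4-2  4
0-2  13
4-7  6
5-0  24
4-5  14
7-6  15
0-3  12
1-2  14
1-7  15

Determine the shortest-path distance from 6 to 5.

35 m

Running Dijkstra from 6:
6: 0
7: 15  (via 6)
4: 21  (via 7)
2: 25  (via 4)
3: 28  (via 4)
1: 30  (via 7)
5: 35  (via 4)
Shortest route: 6–7–4–5 = 35 m.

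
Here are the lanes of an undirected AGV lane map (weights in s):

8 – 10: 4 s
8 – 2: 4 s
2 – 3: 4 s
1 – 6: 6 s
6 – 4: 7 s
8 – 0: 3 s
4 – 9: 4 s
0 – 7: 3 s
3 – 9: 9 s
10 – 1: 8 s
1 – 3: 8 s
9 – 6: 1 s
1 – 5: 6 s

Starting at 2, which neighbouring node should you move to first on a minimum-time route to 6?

Compare a few routes:
2 → 3 → 9 → 6: 4+9+1 = 14
2 → 3 → 1 → 6: 4+8+6 = 18
The minimum is 14 s via 2 → 3 → 9 → 6.
So from 2 the first move is to 3.

3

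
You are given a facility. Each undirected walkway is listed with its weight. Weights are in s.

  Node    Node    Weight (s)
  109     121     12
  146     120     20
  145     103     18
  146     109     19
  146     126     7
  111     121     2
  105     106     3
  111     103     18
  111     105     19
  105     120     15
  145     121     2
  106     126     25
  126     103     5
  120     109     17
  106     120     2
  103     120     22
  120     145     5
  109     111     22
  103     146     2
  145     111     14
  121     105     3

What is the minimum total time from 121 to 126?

25 s

Shortest distances from 121:
121: 0
111: 2  (via 121)
145: 2  (via 121)
105: 3  (via 121)
106: 6  (via 105)
120: 7  (via 145)
109: 12  (via 121)
103: 20  (via 111)
146: 22  (via 103)
126: 25  (via 103)
Shortest route: 121–111–103–126 = 25 s.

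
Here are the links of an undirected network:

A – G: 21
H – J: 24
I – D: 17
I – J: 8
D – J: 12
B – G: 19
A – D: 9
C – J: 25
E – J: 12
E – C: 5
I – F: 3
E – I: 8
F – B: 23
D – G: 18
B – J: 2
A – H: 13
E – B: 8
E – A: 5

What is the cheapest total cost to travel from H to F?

Candidate routes:
H–A–E–I–F: 13+5+8+3 = 29
H–J–I–F: 24+8+3 = 35
H–A–E–B–J–I–F: 13+5+8+2+8+3 = 39
Cheapest is H–A–E–I–F at 29.

29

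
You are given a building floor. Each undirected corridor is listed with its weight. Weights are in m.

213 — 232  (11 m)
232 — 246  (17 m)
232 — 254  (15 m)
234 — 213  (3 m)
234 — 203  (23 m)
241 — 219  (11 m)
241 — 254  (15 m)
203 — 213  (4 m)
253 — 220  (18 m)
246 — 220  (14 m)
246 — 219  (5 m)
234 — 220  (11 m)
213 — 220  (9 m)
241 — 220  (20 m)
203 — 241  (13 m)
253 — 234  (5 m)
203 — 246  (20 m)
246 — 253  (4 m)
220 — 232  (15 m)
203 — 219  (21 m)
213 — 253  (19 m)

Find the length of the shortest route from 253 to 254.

Compare a few routes:
253–246–219–241–254: 4+5+11+15 = 35
253–246–232–254: 4+17+15 = 36
253–234–213–232–254: 5+3+11+15 = 34
The minimum is 34 m via 253–234–213–232–254.

34 m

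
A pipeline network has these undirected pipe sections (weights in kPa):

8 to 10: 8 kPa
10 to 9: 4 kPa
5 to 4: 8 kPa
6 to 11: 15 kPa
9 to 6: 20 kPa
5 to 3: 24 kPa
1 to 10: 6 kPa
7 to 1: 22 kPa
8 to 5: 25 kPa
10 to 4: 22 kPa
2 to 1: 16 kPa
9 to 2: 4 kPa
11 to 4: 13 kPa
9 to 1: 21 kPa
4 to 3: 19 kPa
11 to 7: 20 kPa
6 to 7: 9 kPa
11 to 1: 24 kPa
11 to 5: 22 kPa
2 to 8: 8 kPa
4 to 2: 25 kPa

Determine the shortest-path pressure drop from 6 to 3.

47 kPa

Shortest distances from 6:
6: 0
7: 9  (via 6)
11: 15  (via 6)
9: 20  (via 6)
2: 24  (via 9)
10: 24  (via 9)
4: 28  (via 11)
1: 30  (via 10)
8: 32  (via 2)
5: 36  (via 4)
3: 47  (via 4)
Shortest route: 6–11–4–3 = 47 kPa.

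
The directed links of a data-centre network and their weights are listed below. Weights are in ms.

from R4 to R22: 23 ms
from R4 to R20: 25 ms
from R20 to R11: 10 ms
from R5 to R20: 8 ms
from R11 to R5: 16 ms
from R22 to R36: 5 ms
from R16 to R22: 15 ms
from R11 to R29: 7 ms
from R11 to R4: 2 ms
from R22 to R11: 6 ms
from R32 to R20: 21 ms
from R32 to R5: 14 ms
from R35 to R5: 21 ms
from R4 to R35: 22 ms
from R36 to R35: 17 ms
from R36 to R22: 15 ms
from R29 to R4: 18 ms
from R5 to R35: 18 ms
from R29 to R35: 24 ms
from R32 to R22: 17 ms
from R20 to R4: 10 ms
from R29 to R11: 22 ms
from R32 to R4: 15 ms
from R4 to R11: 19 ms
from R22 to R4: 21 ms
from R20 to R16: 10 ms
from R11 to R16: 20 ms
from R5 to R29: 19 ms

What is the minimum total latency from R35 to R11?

39 ms

Enumerating some paths:
R35–R5–R20–R16–R22–R11: 21+8+10+15+6 = 60
R35–R5–R20–R11: 21+8+10 = 39
R35–R5–R29–R11: 21+19+22 = 62
R35–R5–R20–R4–R11: 21+8+10+19 = 58
The minimum is 39 ms via R35–R5–R20–R11.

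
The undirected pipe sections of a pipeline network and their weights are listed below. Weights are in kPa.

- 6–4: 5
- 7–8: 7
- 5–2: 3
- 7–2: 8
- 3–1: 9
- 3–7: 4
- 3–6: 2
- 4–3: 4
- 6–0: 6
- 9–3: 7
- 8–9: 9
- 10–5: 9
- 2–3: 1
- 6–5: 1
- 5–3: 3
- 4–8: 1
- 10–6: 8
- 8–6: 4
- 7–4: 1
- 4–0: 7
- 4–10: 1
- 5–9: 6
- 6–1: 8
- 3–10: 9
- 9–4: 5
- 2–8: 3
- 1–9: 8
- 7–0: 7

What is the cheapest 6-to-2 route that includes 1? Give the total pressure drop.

Shortest 6→1: 6–1 = 8
Best 1 to 2: 1–3–2 costing 10
Total via 1: 8 + 10 = 18 kPa.

18 kPa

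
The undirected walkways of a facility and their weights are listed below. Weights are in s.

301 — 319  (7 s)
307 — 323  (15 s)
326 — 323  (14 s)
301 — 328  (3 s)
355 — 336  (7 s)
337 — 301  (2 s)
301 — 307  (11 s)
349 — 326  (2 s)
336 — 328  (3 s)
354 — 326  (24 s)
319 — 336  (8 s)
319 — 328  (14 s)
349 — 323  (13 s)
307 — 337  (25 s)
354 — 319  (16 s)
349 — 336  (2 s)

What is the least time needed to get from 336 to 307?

Candidate routes:
336 - 319 - 301 - 307: 8+7+11 = 26
336 - 349 - 323 - 307: 2+13+15 = 30
336 - 328 - 301 - 307: 3+3+11 = 17
Cheapest is 336 - 328 - 301 - 307 at 17 s.

17 s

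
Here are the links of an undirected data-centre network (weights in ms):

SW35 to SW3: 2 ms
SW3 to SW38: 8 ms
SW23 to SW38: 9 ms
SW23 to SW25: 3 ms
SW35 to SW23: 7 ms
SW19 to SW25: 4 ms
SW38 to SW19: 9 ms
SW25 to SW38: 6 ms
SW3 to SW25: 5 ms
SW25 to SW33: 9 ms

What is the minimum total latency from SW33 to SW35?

Settle nodes by increasing distance from SW33:
SW33: 0
SW25: 9  (via SW33)
SW23: 12  (via SW25)
SW19: 13  (via SW25)
SW3: 14  (via SW25)
SW38: 15  (via SW25)
SW35: 16  (via SW3)
Shortest route: SW33–SW25–SW3–SW35 = 16 ms.

16 ms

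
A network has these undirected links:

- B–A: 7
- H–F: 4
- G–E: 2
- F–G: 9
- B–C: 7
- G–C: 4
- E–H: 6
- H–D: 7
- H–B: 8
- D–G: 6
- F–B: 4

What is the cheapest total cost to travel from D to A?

22

Settle nodes by increasing distance from D:
D: 0
G: 6  (via D)
H: 7  (via D)
E: 8  (via G)
C: 10  (via G)
F: 11  (via H)
B: 15  (via H)
A: 22  (via B)
Shortest route: D → H → B → A = 22.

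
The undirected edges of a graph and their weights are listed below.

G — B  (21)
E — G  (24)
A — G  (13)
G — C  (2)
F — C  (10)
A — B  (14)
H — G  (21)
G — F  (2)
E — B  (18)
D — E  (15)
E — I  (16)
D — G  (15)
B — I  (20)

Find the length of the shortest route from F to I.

42

Shortest distances from F:
F: 0
G: 2  (via F)
C: 4  (via G)
A: 15  (via G)
D: 17  (via G)
B: 23  (via G)
H: 23  (via G)
E: 26  (via G)
I: 42  (via E)
Shortest route: F–G–E–I = 42.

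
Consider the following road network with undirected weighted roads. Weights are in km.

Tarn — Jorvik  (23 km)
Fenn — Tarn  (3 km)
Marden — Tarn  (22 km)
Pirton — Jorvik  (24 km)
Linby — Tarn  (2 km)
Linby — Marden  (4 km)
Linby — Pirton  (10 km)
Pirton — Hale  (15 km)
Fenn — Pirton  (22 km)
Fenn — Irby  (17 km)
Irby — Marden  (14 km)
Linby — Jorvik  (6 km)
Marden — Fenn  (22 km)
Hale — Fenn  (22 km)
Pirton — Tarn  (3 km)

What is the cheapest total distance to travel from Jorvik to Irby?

Enumerating some paths:
Jorvik - Linby - Pirton - Tarn - Fenn - Irby: 6+10+3+3+17 = 39
Jorvik - Linby - Tarn - Fenn - Irby: 6+2+3+17 = 28
Jorvik - Linby - Marden - Irby: 6+4+14 = 24
Jorvik - Tarn - Linby - Marden - Irby: 23+2+4+14 = 43
Cheapest is Jorvik - Linby - Marden - Irby at 24 km.

24 km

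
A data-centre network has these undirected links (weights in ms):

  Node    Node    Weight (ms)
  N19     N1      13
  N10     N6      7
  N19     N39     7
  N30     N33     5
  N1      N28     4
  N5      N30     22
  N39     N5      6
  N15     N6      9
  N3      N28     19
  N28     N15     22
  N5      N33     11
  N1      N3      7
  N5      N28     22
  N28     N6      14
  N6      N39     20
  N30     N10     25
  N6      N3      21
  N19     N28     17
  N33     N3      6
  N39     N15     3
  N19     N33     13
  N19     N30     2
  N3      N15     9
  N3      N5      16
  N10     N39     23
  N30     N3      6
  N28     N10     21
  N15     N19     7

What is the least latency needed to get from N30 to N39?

9 ms

Compare a few routes:
N30 - N19 - N15 - N39: 2+7+3 = 12
N30 - N3 - N15 - N39: 6+9+3 = 18
N30 - N19 - N39: 2+7 = 9
Cheapest is N30 - N19 - N39 at 9 ms.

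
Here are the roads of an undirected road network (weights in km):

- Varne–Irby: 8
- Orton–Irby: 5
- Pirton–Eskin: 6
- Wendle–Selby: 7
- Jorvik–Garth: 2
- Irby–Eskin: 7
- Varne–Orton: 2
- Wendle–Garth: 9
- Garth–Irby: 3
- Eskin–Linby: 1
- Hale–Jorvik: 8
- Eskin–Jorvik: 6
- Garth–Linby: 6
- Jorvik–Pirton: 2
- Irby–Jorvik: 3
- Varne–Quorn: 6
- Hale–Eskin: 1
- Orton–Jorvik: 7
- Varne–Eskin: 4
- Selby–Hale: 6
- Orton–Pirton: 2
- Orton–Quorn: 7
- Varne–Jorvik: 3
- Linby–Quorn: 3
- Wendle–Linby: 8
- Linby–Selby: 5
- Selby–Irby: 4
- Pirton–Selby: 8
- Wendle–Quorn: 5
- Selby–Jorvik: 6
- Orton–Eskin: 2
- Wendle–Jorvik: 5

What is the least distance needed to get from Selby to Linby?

5 km

Compare a few routes:
Selby → Hale → Eskin → Linby: 6+1+1 = 8
Selby → Linby: 5 = 5
Cheapest is Selby → Linby at 5 km.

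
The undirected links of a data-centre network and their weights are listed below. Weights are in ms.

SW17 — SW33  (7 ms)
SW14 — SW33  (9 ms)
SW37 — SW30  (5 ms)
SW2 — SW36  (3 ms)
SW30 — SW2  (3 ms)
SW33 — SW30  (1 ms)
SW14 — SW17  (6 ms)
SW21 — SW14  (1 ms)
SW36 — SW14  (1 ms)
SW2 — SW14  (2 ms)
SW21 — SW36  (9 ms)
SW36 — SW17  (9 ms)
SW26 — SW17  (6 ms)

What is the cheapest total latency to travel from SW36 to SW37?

11 ms

Running Dijkstra from SW36:
SW36: 0
SW14: 1  (via SW36)
SW21: 2  (via SW14)
SW2: 3  (via SW36)
SW30: 6  (via SW2)
SW33: 7  (via SW30)
SW17: 7  (via SW14)
SW37: 11  (via SW30)
Shortest route: SW36 → SW2 → SW30 → SW37 = 11 ms.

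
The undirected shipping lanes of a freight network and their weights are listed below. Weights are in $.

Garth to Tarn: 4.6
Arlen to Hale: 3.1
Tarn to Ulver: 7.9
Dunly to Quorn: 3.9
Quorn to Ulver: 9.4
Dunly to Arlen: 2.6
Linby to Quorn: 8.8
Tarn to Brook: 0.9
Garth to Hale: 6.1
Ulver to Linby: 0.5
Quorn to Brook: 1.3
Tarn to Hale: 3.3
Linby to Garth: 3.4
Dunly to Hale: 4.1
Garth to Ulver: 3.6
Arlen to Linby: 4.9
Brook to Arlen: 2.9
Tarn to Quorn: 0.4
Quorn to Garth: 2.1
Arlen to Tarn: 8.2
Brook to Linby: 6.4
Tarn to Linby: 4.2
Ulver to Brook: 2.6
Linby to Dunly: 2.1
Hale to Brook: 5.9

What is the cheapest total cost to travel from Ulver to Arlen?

Settle nodes by increasing distance from Ulver:
Ulver: 0
Linby: 0.5  (via Ulver)
Dunly: 2.6  (via Linby)
Brook: 2.6  (via Ulver)
Tarn: 3.5  (via Brook)
Garth: 3.6  (via Ulver)
Quorn: 3.9  (via Brook)
Arlen: 5.2  (via Dunly)
Shortest route: Ulver–Linby–Dunly–Arlen = $5.2.

$5.2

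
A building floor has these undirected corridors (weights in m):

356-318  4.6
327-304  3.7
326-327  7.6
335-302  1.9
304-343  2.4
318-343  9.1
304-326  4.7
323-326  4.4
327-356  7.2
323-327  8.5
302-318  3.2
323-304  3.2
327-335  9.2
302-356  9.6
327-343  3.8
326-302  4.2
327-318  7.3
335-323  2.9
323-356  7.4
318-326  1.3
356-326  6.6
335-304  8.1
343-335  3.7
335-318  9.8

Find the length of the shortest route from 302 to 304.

8 m

Shortest distances from 302:
302: 0
335: 1.9  (via 302)
318: 3.2  (via 302)
326: 4.2  (via 302)
323: 4.8  (via 335)
343: 5.6  (via 335)
356: 7.8  (via 318)
304: 8  (via 323)
Shortest route: 302 → 335 → 323 → 304 = 8 m.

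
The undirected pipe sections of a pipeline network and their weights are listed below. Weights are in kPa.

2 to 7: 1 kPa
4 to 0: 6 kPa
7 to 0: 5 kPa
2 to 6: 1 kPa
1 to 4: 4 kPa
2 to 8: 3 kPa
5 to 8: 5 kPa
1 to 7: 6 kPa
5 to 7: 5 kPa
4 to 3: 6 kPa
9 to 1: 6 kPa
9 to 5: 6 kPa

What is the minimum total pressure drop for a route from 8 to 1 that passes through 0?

Best 8 to 0: 8–2–7–0 costing 9
Best 0 to 1: 0–4–1 costing 10
Total via 0: 9 + 10 = 19 kPa.

19 kPa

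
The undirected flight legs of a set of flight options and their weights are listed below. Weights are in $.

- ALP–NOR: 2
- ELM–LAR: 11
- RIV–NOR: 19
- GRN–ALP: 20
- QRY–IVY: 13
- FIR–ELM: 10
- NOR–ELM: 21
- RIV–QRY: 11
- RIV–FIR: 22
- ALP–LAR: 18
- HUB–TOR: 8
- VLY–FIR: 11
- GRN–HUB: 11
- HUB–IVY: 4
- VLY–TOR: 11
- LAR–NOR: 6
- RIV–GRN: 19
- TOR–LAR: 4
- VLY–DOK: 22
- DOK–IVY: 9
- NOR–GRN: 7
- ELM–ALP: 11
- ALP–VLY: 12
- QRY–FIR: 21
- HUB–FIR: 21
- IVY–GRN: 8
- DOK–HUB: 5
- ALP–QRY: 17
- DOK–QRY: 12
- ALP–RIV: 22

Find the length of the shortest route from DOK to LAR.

Shortest distances from DOK:
DOK: 0
HUB: 5  (via DOK)
IVY: 9  (via DOK)
QRY: 12  (via DOK)
TOR: 13  (via HUB)
GRN: 16  (via HUB)
LAR: 17  (via TOR)
Shortest route: DOK → HUB → TOR → LAR = $17.

$17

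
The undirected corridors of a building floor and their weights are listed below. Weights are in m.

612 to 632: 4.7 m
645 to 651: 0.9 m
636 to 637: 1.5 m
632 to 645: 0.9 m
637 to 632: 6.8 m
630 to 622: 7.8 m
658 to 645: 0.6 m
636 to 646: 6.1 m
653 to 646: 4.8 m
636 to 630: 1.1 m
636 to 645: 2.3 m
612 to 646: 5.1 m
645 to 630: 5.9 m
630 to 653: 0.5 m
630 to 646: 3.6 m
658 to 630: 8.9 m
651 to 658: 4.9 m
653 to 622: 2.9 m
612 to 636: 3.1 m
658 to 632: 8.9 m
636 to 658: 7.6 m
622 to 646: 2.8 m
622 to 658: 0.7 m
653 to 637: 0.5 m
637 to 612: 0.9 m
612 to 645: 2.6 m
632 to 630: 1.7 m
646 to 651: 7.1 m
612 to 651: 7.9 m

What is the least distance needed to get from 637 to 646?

Candidate routes:
637–612–646: 0.9+5.1 = 6
637–653–630–646: 0.5+0.5+3.6 = 4.6
637–636–630–646: 1.5+1.1+3.6 = 6.2
637–653–646: 0.5+4.8 = 5.3
Cheapest is 637–653–630–646 at 4.6 m.

4.6 m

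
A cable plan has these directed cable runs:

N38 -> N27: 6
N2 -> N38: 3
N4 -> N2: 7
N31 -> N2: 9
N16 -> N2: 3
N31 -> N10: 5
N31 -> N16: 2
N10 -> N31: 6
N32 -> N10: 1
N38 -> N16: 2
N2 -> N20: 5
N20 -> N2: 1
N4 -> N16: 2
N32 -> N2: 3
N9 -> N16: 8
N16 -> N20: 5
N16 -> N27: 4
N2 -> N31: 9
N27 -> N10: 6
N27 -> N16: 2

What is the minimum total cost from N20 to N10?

Compare a few routes:
N20 → N2 → N31 → N10: 1+9+5 = 15
N20 → N2 → N38 → N27 → N10: 1+3+6+6 = 16
Cheapest is N20 → N2 → N31 → N10 at 15.

15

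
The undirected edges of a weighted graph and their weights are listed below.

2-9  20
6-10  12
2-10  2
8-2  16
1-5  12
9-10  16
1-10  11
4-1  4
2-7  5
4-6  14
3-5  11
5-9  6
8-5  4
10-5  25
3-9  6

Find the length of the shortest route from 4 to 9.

Settle nodes by increasing distance from 4:
4: 0
1: 4  (via 4)
6: 14  (via 4)
10: 15  (via 1)
5: 16  (via 1)
2: 17  (via 10)
8: 20  (via 5)
7: 22  (via 2)
9: 22  (via 5)
Shortest route: 4–1–5–9 = 22.

22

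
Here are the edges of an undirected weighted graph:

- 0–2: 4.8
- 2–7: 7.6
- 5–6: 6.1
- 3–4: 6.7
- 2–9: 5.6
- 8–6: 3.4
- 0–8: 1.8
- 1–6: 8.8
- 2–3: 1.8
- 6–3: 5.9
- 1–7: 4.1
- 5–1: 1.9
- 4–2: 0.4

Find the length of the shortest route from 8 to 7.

14.2

Enumerating some paths:
8–6–5–1–7: 3.4+6.1+1.9+4.1 = 15.5
8–6–3–2–7: 3.4+5.9+1.8+7.6 = 18.7
8–6–1–7: 3.4+8.8+4.1 = 16.3
8–0–2–7: 1.8+4.8+7.6 = 14.2
The minimum is 14.2 via 8–0–2–7.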